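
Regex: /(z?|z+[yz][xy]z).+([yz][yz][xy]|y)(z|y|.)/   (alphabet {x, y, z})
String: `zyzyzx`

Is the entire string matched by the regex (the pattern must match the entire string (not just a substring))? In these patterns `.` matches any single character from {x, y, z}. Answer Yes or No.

No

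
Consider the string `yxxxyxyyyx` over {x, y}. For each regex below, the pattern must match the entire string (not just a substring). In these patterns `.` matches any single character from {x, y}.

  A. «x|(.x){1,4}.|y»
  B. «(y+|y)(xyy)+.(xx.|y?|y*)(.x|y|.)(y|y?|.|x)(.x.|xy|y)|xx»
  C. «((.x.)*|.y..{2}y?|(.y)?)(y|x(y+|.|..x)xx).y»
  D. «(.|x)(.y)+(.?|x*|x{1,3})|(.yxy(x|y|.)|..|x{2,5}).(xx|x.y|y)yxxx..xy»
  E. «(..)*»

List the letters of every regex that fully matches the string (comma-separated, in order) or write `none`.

A → no match
B → no match
C → no match — must end with `y`
D → no match
E → match

E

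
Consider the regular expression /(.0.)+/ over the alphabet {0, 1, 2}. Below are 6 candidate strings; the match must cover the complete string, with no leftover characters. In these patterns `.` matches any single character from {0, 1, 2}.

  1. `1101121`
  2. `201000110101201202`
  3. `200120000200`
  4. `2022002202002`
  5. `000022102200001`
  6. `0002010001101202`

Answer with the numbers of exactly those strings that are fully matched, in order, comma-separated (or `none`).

1 → no match
2 → no match
3 → no match
4 → no match
5 → no match
6 → no match

none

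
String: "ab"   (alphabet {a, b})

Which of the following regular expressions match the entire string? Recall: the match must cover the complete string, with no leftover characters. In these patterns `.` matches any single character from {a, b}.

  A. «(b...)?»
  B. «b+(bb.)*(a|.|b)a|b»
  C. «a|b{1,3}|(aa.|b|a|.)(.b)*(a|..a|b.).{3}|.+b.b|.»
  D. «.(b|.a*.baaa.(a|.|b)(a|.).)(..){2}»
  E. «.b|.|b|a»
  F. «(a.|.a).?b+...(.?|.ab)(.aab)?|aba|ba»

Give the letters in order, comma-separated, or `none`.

A → no match
B → no match — must start with "b"
C → no match
D → no match
E → match
F → no match

E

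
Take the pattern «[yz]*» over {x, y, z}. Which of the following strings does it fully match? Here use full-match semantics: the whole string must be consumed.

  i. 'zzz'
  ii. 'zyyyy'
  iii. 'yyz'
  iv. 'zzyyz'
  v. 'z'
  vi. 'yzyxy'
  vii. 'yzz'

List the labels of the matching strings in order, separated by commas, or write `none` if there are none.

i → match
ii → match
iii → match
iv → match
v → match
vi → no match
vii → match

i, ii, iii, iv, v, vii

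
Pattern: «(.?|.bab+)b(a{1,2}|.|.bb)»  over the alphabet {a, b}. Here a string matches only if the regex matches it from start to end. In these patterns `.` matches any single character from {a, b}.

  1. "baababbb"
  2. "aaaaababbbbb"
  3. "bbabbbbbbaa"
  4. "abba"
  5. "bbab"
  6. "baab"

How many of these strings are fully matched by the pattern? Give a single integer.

1

1 → no match
2 → no match
3 → match
4 → no match
5 → no match
6 → no match
Total matched: 1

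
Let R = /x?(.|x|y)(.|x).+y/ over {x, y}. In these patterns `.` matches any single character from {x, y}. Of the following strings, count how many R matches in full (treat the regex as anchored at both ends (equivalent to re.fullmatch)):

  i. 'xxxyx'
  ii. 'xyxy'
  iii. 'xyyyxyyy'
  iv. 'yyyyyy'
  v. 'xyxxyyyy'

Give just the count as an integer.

4

i → no match — must end with 'y'
ii → match
iii → match
iv → match
v → match
Total matched: 4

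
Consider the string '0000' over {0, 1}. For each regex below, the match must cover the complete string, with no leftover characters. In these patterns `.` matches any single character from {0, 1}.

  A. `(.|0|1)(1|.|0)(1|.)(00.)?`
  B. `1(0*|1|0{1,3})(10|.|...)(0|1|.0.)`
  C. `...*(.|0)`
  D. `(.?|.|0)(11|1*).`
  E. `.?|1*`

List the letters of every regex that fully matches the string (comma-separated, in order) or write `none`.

A → no match
B → no match — must start with '1'
C → match
D → no match
E → no match

C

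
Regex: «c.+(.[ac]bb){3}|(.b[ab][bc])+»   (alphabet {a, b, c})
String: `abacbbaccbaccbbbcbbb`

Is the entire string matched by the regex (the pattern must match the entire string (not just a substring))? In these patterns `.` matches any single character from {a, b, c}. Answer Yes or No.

Yes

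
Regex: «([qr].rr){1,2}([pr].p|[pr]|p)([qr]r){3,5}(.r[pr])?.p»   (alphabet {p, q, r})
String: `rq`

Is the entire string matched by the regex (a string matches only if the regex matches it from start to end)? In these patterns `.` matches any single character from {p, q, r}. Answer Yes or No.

No

Every match must end with `p`, but `rq` does not.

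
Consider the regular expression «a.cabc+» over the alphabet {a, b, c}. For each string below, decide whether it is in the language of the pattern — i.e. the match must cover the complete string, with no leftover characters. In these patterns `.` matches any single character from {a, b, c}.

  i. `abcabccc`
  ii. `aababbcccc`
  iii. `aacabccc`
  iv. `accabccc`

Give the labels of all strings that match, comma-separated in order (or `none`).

i, iii, iv

i → match
ii → no match
iii → match
iv → match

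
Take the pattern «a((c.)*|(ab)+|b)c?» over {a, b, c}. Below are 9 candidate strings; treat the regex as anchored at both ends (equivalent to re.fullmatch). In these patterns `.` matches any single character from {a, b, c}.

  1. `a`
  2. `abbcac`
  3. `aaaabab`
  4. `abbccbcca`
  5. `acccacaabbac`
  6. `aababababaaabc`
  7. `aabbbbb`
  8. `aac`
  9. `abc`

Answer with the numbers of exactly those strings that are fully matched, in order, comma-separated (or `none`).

1, 9

1 → match
2 → no match
3 → no match
4 → no match
5 → no match
6 → no match
7 → no match
8 → no match
9 → match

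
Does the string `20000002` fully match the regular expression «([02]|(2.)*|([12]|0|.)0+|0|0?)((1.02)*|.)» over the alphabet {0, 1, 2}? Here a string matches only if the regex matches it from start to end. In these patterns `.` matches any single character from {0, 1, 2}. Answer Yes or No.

Yes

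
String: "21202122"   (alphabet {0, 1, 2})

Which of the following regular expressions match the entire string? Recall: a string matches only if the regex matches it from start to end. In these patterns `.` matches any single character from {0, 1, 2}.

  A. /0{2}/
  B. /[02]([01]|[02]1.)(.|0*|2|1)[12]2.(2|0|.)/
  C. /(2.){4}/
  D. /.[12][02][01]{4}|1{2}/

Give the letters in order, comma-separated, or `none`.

C

A → no match — must start with "0"
B → no match
C → match
D → no match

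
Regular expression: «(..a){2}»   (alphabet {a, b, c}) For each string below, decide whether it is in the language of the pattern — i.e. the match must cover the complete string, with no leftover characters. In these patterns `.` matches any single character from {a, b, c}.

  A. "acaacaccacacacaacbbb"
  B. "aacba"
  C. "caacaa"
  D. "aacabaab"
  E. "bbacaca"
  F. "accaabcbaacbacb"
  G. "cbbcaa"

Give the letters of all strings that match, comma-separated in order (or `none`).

A → no match — must end with "a"
B. "aacba" → no match
C. "caacaa" → match
D. "aacabaab" → no match — must end with "a"
E. "bbacaca" → no match
F → no match — must end with "a"
G. "cbbcaa" → no match

C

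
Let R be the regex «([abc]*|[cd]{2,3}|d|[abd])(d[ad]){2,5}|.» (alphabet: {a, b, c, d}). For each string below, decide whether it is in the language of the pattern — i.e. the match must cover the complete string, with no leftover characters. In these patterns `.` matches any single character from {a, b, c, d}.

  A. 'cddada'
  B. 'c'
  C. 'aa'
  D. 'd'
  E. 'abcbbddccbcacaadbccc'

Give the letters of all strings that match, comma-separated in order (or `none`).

A. 'cddada' → match
B. 'c' → match
C. 'aa' → no match
D. 'd' → match
E → no match

A, B, D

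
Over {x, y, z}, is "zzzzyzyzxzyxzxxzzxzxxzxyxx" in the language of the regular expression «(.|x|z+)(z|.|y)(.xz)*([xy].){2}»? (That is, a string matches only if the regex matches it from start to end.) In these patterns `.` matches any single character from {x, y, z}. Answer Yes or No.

No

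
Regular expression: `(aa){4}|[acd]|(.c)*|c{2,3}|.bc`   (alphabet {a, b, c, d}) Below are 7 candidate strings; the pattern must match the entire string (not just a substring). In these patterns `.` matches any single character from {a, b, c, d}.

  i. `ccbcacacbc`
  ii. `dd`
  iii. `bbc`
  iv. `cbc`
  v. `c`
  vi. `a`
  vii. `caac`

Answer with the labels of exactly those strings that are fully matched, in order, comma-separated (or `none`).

i → match
ii → no match
iii → match
iv → match
v → match
vi → match
vii → no match

i, iii, iv, v, vi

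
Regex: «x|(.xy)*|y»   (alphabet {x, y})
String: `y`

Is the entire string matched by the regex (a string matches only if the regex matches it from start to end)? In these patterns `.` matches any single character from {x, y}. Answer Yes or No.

Yes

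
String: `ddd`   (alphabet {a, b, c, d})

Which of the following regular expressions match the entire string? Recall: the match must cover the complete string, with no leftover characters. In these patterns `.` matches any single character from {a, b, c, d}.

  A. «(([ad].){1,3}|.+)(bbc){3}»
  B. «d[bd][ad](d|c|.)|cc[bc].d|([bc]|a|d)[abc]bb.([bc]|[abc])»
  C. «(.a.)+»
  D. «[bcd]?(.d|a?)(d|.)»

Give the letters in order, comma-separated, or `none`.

D

A → no match — must end with `bbc`
B → no match
C → no match
D → match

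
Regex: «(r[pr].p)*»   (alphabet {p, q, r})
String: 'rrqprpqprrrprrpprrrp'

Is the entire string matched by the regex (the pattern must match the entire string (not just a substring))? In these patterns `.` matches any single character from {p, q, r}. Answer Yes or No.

Yes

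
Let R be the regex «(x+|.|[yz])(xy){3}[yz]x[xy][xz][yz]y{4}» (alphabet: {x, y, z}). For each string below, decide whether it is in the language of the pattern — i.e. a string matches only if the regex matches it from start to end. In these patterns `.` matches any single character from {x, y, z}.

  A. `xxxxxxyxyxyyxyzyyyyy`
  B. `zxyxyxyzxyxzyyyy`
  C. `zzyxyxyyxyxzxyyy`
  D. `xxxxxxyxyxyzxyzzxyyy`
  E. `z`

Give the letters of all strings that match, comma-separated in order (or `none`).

A → match
B → match
C → no match
D → no match
E → no match — must end with `y`

A, B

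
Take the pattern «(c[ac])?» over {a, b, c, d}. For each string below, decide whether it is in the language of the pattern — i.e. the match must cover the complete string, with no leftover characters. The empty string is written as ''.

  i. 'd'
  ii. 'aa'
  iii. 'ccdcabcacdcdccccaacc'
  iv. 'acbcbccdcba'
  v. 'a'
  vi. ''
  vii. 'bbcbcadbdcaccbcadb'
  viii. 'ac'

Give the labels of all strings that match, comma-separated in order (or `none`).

i → no match
ii → no match
iii → no match
iv → no match
v → no match
vi → match
vii → no match
viii → no match

vi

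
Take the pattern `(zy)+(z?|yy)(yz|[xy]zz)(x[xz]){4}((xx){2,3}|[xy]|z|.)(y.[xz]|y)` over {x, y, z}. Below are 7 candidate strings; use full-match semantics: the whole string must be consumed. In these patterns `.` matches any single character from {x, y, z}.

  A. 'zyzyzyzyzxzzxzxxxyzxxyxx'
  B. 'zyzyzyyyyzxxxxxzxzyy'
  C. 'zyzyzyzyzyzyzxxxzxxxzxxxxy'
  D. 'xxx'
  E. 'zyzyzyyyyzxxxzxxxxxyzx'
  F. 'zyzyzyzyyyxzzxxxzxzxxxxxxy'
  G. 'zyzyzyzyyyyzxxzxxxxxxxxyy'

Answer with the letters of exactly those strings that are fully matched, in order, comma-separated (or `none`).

A → no match
B → match
C → match
D → no match — must start with 'zy'
E → match
F → match
G → no match

B, C, E, F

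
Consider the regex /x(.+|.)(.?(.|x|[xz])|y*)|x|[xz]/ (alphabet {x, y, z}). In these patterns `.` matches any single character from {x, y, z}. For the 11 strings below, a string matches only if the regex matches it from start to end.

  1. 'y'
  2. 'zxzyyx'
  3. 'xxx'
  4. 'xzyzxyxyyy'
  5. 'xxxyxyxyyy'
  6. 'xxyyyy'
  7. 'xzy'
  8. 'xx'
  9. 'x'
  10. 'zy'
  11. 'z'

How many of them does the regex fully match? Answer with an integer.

8

1 → no match
2 → no match
3 → match
4 → match
5 → match
6 → match
7 → match
8 → match
9 → match
10 → no match
11 → match
Total matched: 8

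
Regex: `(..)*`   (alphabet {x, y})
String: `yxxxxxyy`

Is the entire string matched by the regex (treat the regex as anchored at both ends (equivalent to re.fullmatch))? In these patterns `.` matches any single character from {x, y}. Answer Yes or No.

Yes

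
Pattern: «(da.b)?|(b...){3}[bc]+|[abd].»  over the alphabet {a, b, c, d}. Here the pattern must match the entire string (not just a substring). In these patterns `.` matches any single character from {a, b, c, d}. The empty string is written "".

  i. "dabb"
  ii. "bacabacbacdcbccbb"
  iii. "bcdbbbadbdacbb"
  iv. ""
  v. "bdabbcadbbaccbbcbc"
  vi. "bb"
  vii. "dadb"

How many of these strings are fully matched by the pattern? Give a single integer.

i. "dabb" → match
ii → no match
iii → match
iv. "" → match
v → match
vi. "bb" → match
vii. "dadb" → match
Total matched: 6

6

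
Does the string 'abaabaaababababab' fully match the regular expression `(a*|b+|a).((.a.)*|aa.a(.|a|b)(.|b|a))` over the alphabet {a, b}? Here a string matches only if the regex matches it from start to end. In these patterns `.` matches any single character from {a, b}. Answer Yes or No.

No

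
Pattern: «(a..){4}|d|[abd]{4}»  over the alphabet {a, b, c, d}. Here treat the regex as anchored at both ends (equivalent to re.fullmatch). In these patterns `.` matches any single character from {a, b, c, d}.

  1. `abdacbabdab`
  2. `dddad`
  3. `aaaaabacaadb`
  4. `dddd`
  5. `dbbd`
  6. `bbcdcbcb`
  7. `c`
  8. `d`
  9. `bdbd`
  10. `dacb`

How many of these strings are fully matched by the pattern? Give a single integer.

5

1. `abdacbabdab` → no match
2. `dddad` → no match
3. `aaaaabacaadb` → match
4. `dddd` → match
5. `dbbd` → match
6. `bbcdcbcb` → no match
7. `c` → no match
8. `d` → match
9. `bdbd` → match
10. `dacb` → no match
Total matched: 5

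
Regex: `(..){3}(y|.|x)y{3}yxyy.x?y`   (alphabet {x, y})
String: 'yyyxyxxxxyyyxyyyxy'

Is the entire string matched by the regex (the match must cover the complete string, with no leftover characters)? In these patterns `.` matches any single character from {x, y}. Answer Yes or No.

No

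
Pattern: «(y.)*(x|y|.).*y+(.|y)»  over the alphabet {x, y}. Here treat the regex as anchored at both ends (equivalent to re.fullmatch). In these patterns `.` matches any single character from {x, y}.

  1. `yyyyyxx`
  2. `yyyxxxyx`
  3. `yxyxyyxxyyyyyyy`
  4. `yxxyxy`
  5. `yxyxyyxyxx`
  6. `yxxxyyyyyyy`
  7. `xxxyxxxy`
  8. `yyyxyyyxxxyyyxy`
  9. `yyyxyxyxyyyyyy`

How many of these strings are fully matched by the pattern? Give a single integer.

1. `yyyyyxx` → no match
2. `yyyxxxyx` → match
3 → match
4. `yxxyxy` → no match
5. `yxyxyyxyxx` → no match
6. `yxxxyyyyyyy` → match
7. `xxxyxxxy` → no match
8 → no match
9 → match
Total matched: 4

4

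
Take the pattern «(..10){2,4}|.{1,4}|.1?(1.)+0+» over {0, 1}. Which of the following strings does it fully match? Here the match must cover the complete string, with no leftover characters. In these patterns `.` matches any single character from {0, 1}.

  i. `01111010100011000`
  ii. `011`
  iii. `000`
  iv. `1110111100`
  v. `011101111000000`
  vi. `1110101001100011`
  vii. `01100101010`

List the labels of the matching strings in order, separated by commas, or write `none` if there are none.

i → no match
ii → match
iii → match
iv → match
v → match
vi → no match
vii → no match

ii, iii, iv, v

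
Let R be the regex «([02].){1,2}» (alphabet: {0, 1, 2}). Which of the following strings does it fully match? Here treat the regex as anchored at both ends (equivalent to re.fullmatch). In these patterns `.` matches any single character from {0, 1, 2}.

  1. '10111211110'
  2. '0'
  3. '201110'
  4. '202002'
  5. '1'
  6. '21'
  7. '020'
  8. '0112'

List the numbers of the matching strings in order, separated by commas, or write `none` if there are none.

6

1 → no match
2 → no match
3 → no match
4 → no match
5 → no match
6 → match
7 → no match
8 → no match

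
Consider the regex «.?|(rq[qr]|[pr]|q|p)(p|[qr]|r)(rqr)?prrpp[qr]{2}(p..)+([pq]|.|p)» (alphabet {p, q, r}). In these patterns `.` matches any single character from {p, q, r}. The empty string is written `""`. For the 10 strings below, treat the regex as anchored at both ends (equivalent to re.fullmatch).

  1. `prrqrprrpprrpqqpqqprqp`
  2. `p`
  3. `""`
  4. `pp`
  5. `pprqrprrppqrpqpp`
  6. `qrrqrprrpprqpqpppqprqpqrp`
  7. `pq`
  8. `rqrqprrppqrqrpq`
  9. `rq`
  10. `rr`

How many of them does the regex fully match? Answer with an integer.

1 → match
2 → match
3 → match
4 → no match
5 → match
6 → match
7 → no match
8 → no match
9 → no match
10 → no match
Total matched: 5

5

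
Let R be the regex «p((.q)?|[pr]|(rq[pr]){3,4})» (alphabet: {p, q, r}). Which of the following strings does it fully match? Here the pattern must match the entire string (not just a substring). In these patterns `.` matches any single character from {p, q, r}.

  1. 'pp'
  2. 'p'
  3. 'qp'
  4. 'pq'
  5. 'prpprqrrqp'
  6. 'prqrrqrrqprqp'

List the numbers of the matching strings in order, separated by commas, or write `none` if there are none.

1, 2, 6

1 → match
2 → match
3 → no match — must start with 'p'
4 → no match
5 → no match
6 → match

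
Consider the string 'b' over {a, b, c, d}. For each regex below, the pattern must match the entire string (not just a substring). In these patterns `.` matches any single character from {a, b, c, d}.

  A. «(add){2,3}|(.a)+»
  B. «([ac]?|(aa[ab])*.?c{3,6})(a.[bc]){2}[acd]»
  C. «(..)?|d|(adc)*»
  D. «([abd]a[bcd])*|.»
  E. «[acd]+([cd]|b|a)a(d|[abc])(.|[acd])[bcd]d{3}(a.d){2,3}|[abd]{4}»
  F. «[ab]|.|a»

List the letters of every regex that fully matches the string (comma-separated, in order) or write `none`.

D, F

A → no match
B → no match
C → no match
D → match
E → no match
F → match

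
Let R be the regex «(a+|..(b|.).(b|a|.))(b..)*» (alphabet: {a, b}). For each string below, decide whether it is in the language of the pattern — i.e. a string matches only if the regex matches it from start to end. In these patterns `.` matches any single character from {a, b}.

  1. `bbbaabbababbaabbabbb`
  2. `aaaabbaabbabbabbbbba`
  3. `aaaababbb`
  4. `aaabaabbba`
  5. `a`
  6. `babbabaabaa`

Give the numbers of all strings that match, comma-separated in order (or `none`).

1, 2, 5, 6

1 → match
2 → match
3 → no match
4 → no match
5 → match
6 → match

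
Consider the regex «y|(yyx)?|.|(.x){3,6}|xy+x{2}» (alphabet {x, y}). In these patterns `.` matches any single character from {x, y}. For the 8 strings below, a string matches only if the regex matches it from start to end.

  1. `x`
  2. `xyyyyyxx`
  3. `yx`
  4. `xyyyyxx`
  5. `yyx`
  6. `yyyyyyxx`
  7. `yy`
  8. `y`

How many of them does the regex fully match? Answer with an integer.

5

1 → match
2 → match
3 → no match
4 → match
5 → match
6 → no match
7 → no match
8 → match
Total matched: 5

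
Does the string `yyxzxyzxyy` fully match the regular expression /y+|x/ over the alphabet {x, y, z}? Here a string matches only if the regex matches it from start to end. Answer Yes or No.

No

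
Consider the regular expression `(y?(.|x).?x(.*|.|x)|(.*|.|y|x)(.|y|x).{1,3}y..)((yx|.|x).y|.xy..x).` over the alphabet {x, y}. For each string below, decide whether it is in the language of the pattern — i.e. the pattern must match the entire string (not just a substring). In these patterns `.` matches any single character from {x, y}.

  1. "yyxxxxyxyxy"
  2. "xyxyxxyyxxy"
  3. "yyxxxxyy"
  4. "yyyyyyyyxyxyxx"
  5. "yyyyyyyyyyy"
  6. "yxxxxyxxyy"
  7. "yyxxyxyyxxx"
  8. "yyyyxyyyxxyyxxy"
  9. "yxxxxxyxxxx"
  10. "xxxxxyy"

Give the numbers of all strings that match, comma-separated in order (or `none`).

1 → match
2 → match
3 → match
4 → match
5 → match
6 → match
7 → match
8 → match
9 → match
10 → match

1, 2, 3, 4, 5, 6, 7, 8, 9, 10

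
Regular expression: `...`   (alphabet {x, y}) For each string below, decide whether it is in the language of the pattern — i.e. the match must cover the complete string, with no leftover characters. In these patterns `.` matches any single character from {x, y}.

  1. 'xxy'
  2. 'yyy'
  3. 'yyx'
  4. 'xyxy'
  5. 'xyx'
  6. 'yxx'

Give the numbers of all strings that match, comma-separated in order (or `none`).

1. 'xxy' → match
2. 'yyy' → match
3. 'yyx' → match
4. 'xyxy' → no match
5. 'xyx' → match
6. 'yxx' → match

1, 2, 3, 5, 6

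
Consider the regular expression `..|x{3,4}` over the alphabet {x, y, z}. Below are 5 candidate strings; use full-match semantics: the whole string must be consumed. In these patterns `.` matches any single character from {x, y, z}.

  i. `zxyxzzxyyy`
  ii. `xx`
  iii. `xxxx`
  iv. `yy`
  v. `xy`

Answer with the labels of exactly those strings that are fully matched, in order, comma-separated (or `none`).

i → no match
ii → match
iii → match
iv → match
v → match

ii, iii, iv, v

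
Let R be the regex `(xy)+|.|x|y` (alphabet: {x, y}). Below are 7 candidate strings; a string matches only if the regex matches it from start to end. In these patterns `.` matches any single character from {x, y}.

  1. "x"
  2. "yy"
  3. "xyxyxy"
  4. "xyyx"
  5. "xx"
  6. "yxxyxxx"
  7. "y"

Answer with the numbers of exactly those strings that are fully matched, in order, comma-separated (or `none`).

1, 3, 7

1 → match
2 → no match
3 → match
4 → no match
5 → no match
6 → no match
7 → match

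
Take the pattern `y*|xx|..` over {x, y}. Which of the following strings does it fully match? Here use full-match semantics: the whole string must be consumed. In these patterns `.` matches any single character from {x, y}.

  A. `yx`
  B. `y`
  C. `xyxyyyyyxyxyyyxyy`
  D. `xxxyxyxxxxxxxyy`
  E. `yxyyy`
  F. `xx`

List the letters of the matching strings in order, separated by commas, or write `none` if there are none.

A → match
B → match
C → no match
D → no match
E → no match
F → match

A, B, F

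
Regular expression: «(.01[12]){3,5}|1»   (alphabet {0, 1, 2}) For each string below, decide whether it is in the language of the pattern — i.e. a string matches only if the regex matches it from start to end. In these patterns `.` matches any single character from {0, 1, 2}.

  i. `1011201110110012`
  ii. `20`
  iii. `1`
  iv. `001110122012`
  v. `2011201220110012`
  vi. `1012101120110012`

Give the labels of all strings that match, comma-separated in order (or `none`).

i → match
ii → no match
iii → match
iv → match
v → match
vi → match

i, iii, iv, v, vi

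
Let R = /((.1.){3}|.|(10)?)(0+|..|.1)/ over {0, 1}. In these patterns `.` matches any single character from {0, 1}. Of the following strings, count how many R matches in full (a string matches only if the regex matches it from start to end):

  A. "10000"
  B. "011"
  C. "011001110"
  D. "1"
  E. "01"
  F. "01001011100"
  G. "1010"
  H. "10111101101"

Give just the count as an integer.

5

A. "10000" → match
B. "011" → match
C. "011001110" → no match
D. "1" → no match
E. "01" → match
F. "01001011100" → match
G. "1010" → match
H. "10111101101" → no match
Total matched: 5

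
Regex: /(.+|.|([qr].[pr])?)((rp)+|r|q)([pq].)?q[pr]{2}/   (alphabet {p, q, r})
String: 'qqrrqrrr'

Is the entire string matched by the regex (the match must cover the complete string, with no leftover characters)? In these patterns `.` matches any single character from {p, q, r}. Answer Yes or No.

No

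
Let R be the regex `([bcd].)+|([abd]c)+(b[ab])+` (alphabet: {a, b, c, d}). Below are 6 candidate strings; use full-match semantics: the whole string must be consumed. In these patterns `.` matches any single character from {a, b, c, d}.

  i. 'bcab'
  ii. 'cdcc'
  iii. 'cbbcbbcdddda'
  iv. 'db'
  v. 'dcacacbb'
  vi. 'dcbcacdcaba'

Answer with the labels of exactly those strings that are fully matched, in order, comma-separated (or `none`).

i → no match
ii → match
iii → match
iv → match
v → match
vi → no match

ii, iii, iv, v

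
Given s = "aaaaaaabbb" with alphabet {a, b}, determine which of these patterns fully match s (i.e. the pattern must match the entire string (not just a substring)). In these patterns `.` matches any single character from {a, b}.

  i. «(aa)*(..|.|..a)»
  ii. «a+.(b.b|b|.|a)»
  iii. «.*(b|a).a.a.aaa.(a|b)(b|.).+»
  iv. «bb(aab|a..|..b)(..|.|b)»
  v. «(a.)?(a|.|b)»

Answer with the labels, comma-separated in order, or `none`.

i → no match
ii → match
iii → no match
iv → no match — must start with "bb"
v → no match

ii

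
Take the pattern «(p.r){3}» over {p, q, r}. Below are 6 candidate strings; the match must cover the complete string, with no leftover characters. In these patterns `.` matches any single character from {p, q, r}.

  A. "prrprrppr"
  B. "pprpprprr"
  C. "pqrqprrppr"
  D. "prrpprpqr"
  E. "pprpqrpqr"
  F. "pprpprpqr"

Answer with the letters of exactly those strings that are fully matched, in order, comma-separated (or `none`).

A. "prrprrppr" → match
B. "pprpprprr" → match
C. "pqrqprrppr" → no match
D. "prrpprpqr" → match
E. "pprpqrpqr" → match
F. "pprpprpqr" → match

A, B, D, E, F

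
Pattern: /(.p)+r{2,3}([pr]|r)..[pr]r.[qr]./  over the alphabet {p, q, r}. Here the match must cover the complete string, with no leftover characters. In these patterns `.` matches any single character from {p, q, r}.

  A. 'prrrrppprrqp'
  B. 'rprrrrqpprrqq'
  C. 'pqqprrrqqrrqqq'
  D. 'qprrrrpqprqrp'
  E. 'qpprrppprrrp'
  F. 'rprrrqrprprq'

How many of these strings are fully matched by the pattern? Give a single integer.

3

A → no match
B → match
C → no match
D → match
E → no match
F → match
Total matched: 3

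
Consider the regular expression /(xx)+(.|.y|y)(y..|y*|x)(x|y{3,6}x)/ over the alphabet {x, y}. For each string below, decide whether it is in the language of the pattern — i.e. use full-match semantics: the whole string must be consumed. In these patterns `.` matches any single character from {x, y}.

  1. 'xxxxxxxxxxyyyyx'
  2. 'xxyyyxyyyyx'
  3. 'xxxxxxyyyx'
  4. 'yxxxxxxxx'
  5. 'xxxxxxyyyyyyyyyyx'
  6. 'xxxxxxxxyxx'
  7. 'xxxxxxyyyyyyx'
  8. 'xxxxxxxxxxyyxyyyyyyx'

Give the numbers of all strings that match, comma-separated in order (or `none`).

1 → match
2 → match
3 → match
4 → no match — must start with 'xx'
5 → match
6 → match
7 → match
8 → match

1, 2, 3, 5, 6, 7, 8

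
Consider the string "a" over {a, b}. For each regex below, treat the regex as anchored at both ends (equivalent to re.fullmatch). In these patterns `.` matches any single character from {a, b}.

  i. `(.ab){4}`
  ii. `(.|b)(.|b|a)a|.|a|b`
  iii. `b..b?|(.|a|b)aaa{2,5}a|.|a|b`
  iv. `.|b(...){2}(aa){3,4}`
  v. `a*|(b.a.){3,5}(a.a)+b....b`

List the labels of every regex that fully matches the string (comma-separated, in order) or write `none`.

i → no match — must end with "ab"
ii → match
iii → match
iv → match
v → match

ii, iii, iv, v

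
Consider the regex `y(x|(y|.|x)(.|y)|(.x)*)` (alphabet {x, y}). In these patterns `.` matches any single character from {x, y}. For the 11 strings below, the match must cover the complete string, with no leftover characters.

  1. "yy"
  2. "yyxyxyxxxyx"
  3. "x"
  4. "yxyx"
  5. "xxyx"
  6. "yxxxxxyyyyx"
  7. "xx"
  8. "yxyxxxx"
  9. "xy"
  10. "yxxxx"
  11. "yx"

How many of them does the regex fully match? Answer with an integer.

1 → no match
2 → match
3 → no match — must start with "y"
4 → no match
5 → no match — must start with "y"
6 → no match
7 → no match — must start with "y"
8 → no match
9 → no match — must start with "y"
10 → match
11 → match
Total matched: 3

3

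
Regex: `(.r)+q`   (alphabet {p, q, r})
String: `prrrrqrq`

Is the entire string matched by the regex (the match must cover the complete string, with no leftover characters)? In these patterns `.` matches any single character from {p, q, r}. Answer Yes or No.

No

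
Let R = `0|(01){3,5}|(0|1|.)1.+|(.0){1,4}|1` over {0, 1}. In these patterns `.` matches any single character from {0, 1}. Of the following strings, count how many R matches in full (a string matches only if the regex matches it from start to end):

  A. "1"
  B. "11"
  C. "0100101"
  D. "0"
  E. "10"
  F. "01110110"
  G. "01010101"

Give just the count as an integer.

A. "1" → match
B. "11" → no match
C. "0100101" → match
D. "0" → match
E. "10" → match
F. "01110110" → match
G. "01010101" → match
Total matched: 6

6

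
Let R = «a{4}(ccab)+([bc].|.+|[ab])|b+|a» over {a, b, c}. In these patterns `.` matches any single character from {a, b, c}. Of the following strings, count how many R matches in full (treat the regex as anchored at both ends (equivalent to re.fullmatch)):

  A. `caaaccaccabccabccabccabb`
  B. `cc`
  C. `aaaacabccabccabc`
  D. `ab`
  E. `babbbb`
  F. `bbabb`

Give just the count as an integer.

0

A → no match
B → no match
C → no match
D → no match
E → no match
F → no match
Total matched: 0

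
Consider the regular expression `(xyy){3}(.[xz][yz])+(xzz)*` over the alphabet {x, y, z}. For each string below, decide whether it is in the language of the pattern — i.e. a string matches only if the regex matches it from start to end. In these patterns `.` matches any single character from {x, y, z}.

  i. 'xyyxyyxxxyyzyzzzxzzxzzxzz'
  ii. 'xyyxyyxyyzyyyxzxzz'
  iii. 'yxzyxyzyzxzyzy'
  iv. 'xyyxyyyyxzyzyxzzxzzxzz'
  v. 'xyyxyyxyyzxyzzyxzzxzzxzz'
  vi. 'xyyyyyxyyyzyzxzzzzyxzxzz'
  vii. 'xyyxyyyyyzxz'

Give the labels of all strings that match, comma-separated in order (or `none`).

v

i → no match
ii → no match
iii → no match — must start with 'xyy'
iv → no match
v → match
vi → no match
vii → no match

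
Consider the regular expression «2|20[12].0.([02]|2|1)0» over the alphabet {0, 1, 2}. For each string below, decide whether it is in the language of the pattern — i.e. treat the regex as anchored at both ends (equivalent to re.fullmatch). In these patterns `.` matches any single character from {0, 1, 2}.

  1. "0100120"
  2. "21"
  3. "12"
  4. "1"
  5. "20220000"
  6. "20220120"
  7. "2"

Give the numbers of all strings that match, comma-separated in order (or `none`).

1. "0100120" → no match
2. "21" → no match
3. "12" → no match
4. "1" → no match
5. "20220000" → match
6. "20220120" → match
7. "2" → match

5, 6, 7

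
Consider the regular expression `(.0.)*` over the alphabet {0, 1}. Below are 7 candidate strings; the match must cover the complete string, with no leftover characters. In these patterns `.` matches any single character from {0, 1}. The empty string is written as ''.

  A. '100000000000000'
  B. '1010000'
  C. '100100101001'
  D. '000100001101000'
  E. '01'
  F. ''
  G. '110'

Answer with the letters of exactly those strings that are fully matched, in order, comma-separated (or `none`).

A → match
B → no match
C → match
D → match
E → no match
F → match
G → no match

A, C, D, F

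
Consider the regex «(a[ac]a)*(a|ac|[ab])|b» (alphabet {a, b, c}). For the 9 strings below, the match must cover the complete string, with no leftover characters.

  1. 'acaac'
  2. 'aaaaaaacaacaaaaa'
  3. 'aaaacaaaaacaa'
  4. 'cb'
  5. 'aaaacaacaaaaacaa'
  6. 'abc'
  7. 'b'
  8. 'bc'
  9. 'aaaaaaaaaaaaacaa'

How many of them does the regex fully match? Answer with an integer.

1 → match
2 → match
3 → match
4 → no match
5 → match
6 → no match
7 → match
8 → no match
9 → match
Total matched: 6

6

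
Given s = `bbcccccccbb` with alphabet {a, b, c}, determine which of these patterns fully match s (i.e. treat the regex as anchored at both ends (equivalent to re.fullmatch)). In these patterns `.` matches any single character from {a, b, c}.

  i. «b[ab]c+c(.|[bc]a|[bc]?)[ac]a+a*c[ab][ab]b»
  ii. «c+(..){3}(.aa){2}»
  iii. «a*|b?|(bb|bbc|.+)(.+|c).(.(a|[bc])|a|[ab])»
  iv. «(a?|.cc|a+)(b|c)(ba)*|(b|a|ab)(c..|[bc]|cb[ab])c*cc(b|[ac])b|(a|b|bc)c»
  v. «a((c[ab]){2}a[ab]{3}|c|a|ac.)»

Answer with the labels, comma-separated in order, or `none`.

iii, iv

i → no match
ii → no match — must start with `c`
iii → match
iv → match
v → no match — must start with `a`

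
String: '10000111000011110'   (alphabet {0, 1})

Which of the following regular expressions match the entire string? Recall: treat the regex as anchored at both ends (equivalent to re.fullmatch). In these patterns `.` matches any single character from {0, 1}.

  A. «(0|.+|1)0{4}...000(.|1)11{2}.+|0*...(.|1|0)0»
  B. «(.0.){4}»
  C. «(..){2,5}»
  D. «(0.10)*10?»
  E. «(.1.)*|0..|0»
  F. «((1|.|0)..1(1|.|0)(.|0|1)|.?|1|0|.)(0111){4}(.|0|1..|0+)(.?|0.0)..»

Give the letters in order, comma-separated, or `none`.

A

A → match
B → no match
C → no match
D → no match
E → no match
F → no match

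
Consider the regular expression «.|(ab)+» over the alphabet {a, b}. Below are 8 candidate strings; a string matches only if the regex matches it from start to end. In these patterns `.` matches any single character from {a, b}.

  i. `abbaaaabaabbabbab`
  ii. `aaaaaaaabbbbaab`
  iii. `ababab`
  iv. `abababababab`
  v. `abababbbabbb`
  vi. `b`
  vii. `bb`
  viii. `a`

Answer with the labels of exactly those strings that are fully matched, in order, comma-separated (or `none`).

iii, iv, vi, viii

i → no match
ii → no match
iii. `ababab` → match
iv. `abababababab` → match
v. `abababbbabbb` → no match
vi. `b` → match
vii. `bb` → no match
viii. `a` → match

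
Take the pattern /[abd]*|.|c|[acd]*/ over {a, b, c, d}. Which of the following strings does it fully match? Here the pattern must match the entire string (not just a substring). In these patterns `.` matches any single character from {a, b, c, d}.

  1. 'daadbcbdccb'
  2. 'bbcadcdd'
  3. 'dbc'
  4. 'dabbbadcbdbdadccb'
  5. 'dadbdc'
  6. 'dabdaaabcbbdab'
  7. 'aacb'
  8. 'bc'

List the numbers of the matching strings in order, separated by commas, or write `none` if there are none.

1 → no match
2 → no match
3 → no match
4 → no match
5 → no match
6 → no match
7 → no match
8 → no match

none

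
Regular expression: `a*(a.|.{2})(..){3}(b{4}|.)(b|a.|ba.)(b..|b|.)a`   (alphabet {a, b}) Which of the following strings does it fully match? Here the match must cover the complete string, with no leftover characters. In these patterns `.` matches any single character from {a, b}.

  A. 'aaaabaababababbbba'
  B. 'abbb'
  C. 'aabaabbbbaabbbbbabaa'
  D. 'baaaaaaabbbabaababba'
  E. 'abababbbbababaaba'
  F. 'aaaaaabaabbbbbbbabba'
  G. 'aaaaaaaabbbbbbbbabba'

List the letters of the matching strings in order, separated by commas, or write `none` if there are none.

A → match
B → no match — must end with 'a'
C → no match
D → no match
E → no match
F → match
G → match

A, F, G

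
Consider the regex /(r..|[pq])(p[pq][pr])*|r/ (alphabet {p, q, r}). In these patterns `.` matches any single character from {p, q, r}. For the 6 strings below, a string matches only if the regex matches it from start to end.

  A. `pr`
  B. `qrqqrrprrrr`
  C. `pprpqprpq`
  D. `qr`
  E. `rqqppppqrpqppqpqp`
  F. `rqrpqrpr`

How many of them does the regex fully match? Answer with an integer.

A → no match
B → no match
C → no match
D → no match
E → no match
F → no match
Total matched: 0

0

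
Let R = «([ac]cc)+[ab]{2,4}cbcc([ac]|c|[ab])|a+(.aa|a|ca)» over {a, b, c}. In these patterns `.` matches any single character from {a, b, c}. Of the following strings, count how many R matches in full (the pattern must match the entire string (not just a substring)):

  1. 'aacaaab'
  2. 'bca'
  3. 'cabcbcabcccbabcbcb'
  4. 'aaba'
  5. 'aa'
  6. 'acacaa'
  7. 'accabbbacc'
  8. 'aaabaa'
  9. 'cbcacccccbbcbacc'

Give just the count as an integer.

2

1 → no match
2 → no match
3 → no match
4 → no match
5 → match
6 → no match
7 → no match
8 → match
9 → no match
Total matched: 2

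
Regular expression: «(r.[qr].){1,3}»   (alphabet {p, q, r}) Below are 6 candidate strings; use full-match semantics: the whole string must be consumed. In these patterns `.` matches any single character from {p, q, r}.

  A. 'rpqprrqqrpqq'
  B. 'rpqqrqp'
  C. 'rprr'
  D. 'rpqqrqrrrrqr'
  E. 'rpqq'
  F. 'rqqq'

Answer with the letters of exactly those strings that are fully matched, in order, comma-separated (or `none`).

A → match
B → no match
C → match
D → match
E → match
F → match

A, C, D, E, F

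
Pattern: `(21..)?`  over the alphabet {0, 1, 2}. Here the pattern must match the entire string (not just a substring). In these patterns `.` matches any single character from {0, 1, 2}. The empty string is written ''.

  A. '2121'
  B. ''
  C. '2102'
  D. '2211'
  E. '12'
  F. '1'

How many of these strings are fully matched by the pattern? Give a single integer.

3

A. '2121' → match
B. '' → match
C. '2102' → match
D. '2211' → no match
E. '12' → no match
F. '1' → no match
Total matched: 3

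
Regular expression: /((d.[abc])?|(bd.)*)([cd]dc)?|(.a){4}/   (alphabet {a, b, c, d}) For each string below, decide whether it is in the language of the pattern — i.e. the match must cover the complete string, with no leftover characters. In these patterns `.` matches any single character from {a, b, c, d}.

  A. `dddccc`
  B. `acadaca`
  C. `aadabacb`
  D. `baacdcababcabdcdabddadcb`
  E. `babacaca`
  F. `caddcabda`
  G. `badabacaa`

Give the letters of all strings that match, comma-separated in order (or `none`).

E

A → no match
B → no match
C → no match
D → no match
E → match
F → no match
G → no match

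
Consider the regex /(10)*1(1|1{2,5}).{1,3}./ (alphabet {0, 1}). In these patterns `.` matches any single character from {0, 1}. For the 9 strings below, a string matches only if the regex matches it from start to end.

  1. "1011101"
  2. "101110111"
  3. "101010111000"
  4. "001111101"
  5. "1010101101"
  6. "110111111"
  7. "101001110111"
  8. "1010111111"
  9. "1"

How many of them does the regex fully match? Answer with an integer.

5

1 → match
2 → match
3 → match
4 → no match
5 → match
6 → no match
7 → no match
8 → match
9 → no match
Total matched: 5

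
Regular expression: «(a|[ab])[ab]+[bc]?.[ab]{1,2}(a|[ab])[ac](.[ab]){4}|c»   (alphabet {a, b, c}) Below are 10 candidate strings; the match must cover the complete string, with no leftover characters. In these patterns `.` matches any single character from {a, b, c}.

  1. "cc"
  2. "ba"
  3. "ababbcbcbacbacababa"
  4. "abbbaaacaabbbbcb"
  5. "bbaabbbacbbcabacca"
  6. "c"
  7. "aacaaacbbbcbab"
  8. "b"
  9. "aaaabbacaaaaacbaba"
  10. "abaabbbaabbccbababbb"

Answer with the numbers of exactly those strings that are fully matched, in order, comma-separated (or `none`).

4, 6, 7, 10

1 → no match
2 → no match
3 → no match
4 → match
5 → no match
6 → match
7 → match
8 → no match
9 → no match
10 → match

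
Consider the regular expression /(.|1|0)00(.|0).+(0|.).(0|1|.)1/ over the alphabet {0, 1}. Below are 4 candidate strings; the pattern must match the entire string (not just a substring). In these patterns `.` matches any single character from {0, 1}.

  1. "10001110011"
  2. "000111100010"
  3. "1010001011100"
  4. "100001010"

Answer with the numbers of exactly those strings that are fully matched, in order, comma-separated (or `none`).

1

1 → match
2 → no match — must end with "1"
3 → no match — must end with "1"
4 → no match — must end with "1"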